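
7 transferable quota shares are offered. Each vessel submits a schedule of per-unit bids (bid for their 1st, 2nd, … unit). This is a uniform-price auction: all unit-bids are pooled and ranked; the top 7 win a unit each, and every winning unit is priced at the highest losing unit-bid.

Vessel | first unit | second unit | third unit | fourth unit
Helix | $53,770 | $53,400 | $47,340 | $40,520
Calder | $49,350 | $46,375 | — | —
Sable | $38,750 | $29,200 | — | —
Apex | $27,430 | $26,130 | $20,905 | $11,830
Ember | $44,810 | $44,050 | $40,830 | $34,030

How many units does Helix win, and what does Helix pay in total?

Helix: 3 units, pays $122,490

Merging the schedules and taking the best 7: 53,770 (Helix-1), 53,400 (Helix-2), 49,350 (Calder-1), 47,340 (Helix-3), 46,375 (Calder-2), 44,810 (Ember-1), 44,050 (Ember-2)
First bid not allocated: $40,830.
Helix wins 3 unit(s) at $40,830 each.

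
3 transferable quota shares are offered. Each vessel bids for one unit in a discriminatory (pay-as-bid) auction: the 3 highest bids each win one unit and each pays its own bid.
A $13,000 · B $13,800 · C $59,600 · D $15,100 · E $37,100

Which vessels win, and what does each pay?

Sorting: 59,600 (C), 37,100 (E), 15,100 (D), 13,800 (B), 13,000 (A)
Top 3: C, E, D.
Each winner pays its own bid: C $59,600, E $37,100, D $15,100.

C $59,600, E $37,100, D $15,100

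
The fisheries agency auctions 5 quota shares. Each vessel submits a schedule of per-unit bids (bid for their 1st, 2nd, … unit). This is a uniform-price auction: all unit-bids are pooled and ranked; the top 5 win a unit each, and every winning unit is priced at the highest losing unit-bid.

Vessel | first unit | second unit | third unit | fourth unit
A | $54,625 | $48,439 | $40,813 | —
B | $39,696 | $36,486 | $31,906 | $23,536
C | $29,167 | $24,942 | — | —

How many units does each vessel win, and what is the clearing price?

A 3, B 2; clearing price $31,906

Merging the schedules and taking the best 5: 54,625 (A-1), 48,439 (A-2), 40,813 (A-3), 39,696 (B-1), 36,486 (B-2)
First bid not allocated: $31,906.
Allocation: A 3, B 2.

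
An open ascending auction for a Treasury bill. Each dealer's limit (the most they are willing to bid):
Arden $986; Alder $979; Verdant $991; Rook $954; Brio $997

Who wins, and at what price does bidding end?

Ascending (English) auction: the price rises until one bidder remains; the winner pays the price at which the last rival dropped out.
Limits ranked: 997 (Brio) > 991 (Verdant) > 986 (Arden) > 979 (Alder) > 954 (Rook)
Once the price passes $991, only Brio is left; the hammer falls at Verdant's limit of $991.

Brio wins at $991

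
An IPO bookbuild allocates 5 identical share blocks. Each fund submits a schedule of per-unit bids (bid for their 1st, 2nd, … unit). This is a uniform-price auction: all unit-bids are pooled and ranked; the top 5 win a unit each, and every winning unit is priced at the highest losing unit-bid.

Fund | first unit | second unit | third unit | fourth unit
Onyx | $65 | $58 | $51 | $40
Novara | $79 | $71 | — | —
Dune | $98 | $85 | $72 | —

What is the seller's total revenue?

All unit-bids, highest first — top 5: 98 (Dune-1), 85 (Dune-2), 79 (Novara-1), 72 (Dune-3), 71 (Novara-2)
Highest rejected unit-bid = $65.
Allocation: Dune 3, Novara 2. Every unit priced at $65.
Revenue = 5 × 65 = $325.

Total revenue: $325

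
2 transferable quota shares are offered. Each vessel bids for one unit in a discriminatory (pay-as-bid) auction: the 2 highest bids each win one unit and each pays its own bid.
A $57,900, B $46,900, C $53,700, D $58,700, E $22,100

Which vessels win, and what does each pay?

D $58,700, A $57,900

Sorting: 58,700 (D), 57,900 (A), 53,700 (C), 46,900 (B), …
Winners (2 units): D, A.
Each winner pays its own bid: D $58,700, A $57,900.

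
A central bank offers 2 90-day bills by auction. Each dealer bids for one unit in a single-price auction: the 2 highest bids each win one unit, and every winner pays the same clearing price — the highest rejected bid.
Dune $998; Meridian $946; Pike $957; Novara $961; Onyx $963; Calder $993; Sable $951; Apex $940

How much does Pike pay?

Pike pays $0

Ordering the bids: 998 (Dune), 993 (Calder), 963 (Onyx), 961 (Novara), …
The 2 highest are Dune, Calder.
First losing bid is Onyx's $963, which sets the uniform price.
Pike does not win → pays $0.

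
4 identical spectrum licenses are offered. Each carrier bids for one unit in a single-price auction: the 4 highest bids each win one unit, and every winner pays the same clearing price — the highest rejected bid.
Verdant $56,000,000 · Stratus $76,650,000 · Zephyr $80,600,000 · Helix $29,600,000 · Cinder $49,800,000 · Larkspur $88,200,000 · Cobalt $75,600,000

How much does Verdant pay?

Verdant pays $0

Sorting: 88,200,000 (Larkspur), 80,600,000 (Zephyr), 76,650,000 (Stratus), 75,600,000 (Cobalt), 56,000,000 (Verdant), 49,800,000 (Cinder), …
Top 4: Larkspur, Zephyr, Stratus, Cobalt.
Highest unsuccessful bid: $56,000,000 → clearing price.
Verdant does not win → pays $0.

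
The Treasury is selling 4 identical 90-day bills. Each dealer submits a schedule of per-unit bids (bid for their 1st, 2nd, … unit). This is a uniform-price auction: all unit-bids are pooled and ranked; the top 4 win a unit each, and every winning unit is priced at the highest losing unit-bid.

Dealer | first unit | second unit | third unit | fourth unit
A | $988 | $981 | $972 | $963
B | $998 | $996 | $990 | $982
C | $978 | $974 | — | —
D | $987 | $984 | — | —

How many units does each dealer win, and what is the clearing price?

Pooled unit-bids ranked (top 4): 998 (B-1), 996 (B-2), 990 (B-3), 988 (A-1)
The (k+1)-th unit-bid is $987.
Allocation: A 1, B 3.

A 1, B 3; clearing price $987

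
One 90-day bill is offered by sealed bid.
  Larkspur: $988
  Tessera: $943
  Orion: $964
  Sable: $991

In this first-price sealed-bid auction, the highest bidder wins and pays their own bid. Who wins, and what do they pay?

Sable pays $991

First-price sealed-bid auction: the highest bidder wins and pays their own bid.
Bids in order: 991 (Sable) > 988 (Larkspur) > 964 (Orion) > 943 (Tessera)
Sable is highest → pays own bid, $991.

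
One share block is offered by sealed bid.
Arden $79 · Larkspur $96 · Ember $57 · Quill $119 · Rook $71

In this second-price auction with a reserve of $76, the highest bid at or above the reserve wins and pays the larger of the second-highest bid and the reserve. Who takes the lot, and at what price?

Second-price auction with a reserve of $76: the highest bid at or above the reserve wins and pays the larger of the second-highest bid and the reserve.
Sorting bids: 119 (Quill) > 96 (Larkspur) > 79 (Arden) > 71 (Rook) > 57 (Ember)
Highest eligible bid: Quill at $119.
max(second-highest $96, reserve $76) = $96; the reserve does not bind.

Quill pays $96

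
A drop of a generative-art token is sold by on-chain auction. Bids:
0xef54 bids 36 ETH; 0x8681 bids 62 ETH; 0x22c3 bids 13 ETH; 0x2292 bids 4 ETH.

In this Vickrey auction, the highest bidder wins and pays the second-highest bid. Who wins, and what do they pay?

Bids in order: 62 (0x8681) > 36 (0xef54) > 13 (0x22c3) > 4 (0x2292)
Second-price: 0x8681 pays 0xef54's bid of 36 ETH.

0x8681 pays 36 ETH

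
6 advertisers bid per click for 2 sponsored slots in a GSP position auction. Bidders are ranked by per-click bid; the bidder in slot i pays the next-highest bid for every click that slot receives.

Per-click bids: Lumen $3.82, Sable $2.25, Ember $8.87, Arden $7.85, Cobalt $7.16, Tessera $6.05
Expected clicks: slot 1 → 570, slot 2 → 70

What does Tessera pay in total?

Tessera pays $0.00

Per-click bids in order: $8.87 (Ember) > $7.85 (Arden) > $7.16 (Cobalt) > …
Tessera ranks below slot 2 → no slot, pays nothing.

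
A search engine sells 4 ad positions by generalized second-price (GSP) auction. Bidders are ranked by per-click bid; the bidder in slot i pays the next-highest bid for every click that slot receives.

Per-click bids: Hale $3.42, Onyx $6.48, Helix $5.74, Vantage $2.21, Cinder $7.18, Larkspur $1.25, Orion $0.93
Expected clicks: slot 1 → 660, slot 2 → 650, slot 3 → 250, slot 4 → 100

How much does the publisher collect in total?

Sorting advertisers: $7.18 (Cinder) > $6.48 (Onyx) > $5.74 (Helix) > $3.42 (Hale) > $2.21 (Vantage) > …
Slot 1: Cinder pays $6.48 × 660 = $4276.80
Slot 2: Onyx pays $5.74 × 650 = $3731.00
Slot 3: Helix pays $3.42 × 250 = $855.00
Slot 4: Hale pays $2.21 × 100 = $221.00
Total = $9083.80

Total revenue: $9083.80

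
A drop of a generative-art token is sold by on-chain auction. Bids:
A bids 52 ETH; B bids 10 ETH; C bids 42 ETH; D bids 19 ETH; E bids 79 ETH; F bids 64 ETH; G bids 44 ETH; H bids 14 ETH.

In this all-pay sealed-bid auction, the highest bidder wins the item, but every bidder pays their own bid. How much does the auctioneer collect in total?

Total revenue: 324 ETH

All-pay sealed-bid auction: the highest bidder wins the item, but every bidder pays their own bid.
Sorting bids: 79 (E) > 64 (F) > 52 (A) > 44 (G) > 42 (C) > 19 (D) > …
E wins with the top bid; all bids are sunk regardless.
Every bidder forfeits their bid regardless of winning.
Revenue = 52 + 10 + 42 + 19 + 79 + 64 + 44 + 14 = 324 ETH.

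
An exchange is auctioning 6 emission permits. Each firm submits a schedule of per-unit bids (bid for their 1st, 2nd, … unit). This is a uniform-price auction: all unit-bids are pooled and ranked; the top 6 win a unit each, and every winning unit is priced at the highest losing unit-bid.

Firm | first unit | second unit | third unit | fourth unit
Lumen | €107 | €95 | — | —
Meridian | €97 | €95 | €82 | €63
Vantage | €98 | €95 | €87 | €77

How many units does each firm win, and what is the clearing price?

Lumen 2, Meridian 2, Vantage 2; clearing price €87

Pooled unit-bids ranked (top 6): 107 (Lumen-1), 98 (Vantage-1), 97 (Meridian-1), 95 (Lumen-2), 95 (Meridian-2), 95 (Vantage-2)
The (k+1)-th unit-bid is €87.
Allocation: Lumen 2, Meridian 2, Vantage 2.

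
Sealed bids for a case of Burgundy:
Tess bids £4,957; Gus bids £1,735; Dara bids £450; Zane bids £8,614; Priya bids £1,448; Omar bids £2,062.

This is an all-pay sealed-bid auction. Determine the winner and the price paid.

Zane pays £8,614

Bids ranked: 8,614 (Zane) > 4,957 (Tess) > 2,062 (Omar) > 1,735 (Gus) > 1,448 (Priya) > 450 (Dara)
Zane is highest and takes the item; every bidder forfeits their bid.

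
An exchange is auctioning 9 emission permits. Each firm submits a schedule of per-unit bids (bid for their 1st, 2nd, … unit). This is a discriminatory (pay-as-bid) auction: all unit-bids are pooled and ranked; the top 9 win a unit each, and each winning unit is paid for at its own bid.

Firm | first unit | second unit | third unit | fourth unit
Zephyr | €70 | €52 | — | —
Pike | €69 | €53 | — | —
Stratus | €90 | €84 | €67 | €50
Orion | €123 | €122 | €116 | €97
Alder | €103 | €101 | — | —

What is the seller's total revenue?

Pooled unit-bids ranked (top 9): 123 (Orion-1), 122 (Orion-2), 116 (Orion-3), 103 (Alder-1), 101 (Alder-2), 97 (Orion-4), 90 (Stratus-1), 84 (Stratus-2), 70 (Zephyr-1)
Next rejected bid: €69 (not a price — pay-as-bid).
Each winning unit pays its own bid.
Revenue = 123 + 122 + 116 + 103 + 101 + 97 + 90 + 84 + 70 = €906.

Total revenue: €906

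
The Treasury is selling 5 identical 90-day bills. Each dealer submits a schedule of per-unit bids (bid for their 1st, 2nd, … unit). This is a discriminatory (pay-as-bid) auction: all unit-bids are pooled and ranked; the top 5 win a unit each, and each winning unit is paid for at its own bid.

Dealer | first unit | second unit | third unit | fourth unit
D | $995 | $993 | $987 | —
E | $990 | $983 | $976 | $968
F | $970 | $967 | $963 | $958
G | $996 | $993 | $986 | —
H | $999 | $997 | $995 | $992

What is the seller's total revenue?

Total revenue: $4,982

All unit-bids, highest first — top 5: 999 (H-1), 997 (H-2), 996 (G-1), 995 (D-1), 995 (H-3)
Next rejected bid: $993 (not a price — pay-as-bid).
Each winning unit pays its own bid.
Revenue = 999 + 997 + 996 + 995 + 995 = $4,982.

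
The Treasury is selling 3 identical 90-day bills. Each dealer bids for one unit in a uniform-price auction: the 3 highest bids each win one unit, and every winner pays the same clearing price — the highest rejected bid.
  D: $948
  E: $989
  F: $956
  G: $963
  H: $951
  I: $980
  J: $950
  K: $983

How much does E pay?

E pays $963

Ordering the bids: 989 (E), 983 (K), 980 (I), 963 (G), 956 (F), …
Top 3: E, K, I.
Highest unsuccessful bid: $963 → clearing price.
E wins → pays $963.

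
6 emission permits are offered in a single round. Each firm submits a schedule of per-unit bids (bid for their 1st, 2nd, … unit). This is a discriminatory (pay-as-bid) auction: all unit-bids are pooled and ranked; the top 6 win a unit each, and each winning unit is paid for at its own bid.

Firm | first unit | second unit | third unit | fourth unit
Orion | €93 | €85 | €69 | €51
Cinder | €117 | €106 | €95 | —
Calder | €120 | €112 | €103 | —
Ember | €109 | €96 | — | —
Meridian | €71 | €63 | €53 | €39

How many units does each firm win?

Calder 3, Cinder 2, Ember 1

All unit-bids, highest first — top 6: 120 (Calder-1), 117 (Cinder-1), 112 (Calder-2), 109 (Ember-1), 106 (Cinder-2), 103 (Calder-3)
Next rejected bid: €96 (not a price — pay-as-bid).
Allocation: Calder 3, Cinder 2, Ember 1.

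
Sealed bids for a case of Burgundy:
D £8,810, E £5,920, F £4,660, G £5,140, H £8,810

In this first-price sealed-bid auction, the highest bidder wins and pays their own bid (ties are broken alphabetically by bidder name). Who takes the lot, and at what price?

D pays £8,810

Rule: the highest bidder wins and pays their own bid.
Bids ranked: 8,810 (D) > 8,810 (H) > 5,920 (E) > 5,140 (G) > 4,660 (F)
Tie at £8,810 → D wins by tie-break.
First-price: D pays what they bid, £8,810.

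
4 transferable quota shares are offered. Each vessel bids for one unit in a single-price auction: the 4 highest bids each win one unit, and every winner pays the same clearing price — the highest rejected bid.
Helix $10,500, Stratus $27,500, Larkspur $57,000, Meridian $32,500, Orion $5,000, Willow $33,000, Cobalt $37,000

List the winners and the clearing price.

Larkspur, Cobalt, Willow, Meridian; each pays $27,500

Bids ranked high→low: 57,000 (Larkspur), 37,000 (Cobalt), 33,000 (Willow), 32,500 (Meridian), 27,500 (Stratus), 10,500 (Helix), …
Top 4: Larkspur, Cobalt, Willow, Meridian.
Highest unsuccessful bid: $27,500 → clearing price.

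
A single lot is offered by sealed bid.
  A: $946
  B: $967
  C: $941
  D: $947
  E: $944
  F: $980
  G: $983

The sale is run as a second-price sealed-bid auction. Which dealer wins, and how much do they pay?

Sorting bids: 983 (G) > 980 (F) > 967 (B) > 947 (D) > 946 (A) > 944 (E) > …
G wins with the highest bid; price is set by the runner-up at $980.

G pays $980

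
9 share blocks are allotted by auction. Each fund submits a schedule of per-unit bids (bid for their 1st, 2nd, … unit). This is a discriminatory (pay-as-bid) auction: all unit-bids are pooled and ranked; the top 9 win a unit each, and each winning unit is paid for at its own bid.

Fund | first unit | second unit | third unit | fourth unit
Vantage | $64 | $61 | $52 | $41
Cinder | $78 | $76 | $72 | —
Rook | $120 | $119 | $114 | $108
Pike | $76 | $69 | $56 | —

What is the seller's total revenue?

Merging the schedules and taking the best 9: 120 (Rook-1), 119 (Rook-2), 114 (Rook-3), 108 (Rook-4), 78 (Cinder-1), 76 (Cinder-2), 76 (Pike-1), 72 (Cinder-3), 69 (Pike-2)
Next rejected bid: $64 (not a price — pay-as-bid).
Each winning unit pays its own bid.
Revenue = 120 + 119 + 114 + 108 + 78 + 76 + 76 + 72 + 69 = $832.

Total revenue: $832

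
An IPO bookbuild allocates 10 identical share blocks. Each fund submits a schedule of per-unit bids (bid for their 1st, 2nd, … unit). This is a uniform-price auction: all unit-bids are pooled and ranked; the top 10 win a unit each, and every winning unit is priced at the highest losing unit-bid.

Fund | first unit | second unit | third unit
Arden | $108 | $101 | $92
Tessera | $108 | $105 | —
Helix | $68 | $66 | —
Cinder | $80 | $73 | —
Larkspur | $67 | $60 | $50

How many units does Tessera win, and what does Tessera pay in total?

Pooled unit-bids ranked (top 10): 108 (Arden-1), 108 (Tessera-1), 105 (Tessera-2), 101 (Arden-2), 92 (Arden-3), 80 (Cinder-1), 73 (Cinder-2), 68 (Helix-1), 67 (Larkspur-1), 66 (Helix-2)
The (k+1)-th unit-bid is $60.
Tessera wins 2 unit(s) at $60 each.

Tessera: 2 units, pays $120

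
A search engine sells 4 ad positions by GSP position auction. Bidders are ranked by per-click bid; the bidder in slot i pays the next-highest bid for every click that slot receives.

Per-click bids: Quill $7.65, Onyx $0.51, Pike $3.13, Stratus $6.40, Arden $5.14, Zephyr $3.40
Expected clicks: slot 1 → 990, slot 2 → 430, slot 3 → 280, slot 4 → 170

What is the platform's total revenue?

Total revenue: $10030.30

Ranked by bid: $7.65 (Quill) > $6.40 (Stratus) > $5.14 (Arden) > $3.40 (Zephyr) > $3.13 (Pike) > …
Slot 1: Quill pays $6.40 × 990 = $6336.00
Slot 2: Stratus pays $5.14 × 430 = $2210.20
Slot 3: Arden pays $3.40 × 280 = $952.00
Slot 4: Zephyr pays $3.13 × 170 = $532.10
Total = $10030.30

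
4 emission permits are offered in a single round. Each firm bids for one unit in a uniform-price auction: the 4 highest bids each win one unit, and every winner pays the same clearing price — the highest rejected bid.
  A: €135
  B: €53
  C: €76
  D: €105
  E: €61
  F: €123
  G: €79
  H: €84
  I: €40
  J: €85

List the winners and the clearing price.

A, F, D, J; each pays €84

Ordering the bids: 135 (A), 123 (F), 105 (D), 85 (J), 84 (H), 79 (G), …
Top 4: A, F, D, J.
Highest unsuccessful bid: €84 → clearing price.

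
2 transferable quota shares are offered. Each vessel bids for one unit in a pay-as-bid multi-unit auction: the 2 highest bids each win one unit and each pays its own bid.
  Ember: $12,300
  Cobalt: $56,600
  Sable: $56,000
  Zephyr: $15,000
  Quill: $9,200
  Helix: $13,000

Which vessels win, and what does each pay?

Cobalt $56,600, Sable $56,000

Sorting: 56,600 (Cobalt), 56,000 (Sable), 15,000 (Zephyr), 13,000 (Helix), …
Winners (2 units): Cobalt, Sable.
Each winner pays its own bid: Cobalt $56,600, Sable $56,000.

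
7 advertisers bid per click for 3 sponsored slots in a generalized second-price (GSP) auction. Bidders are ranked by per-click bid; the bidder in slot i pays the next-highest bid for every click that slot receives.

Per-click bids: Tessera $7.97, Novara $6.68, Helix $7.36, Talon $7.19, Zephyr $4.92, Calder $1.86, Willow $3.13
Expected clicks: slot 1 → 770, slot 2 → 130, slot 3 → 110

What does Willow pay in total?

Willow pays $0.00

Per-click bids in order: $7.97 (Tessera) > $7.36 (Helix) > $7.19 (Talon) > $6.68 (Novara) > …
Willow ranks below slot 3 → no slot, pays nothing.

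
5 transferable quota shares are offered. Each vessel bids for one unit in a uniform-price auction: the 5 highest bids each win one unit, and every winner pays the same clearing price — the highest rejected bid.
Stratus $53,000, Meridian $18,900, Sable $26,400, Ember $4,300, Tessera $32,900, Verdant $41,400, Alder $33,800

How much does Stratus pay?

Bids ranked high→low: 53,000 (Stratus), 41,400 (Verdant), 33,800 (Alder), 32,900 (Tessera), 26,400 (Sable), 18,900 (Meridian), 4,300 (Ember)
The 5 highest are Stratus, Verdant, Alder, Tessera, Sable.
First losing bid is Meridian's $18,900, which sets the uniform price.
Stratus wins → pays $18,900.

Stratus pays $18,900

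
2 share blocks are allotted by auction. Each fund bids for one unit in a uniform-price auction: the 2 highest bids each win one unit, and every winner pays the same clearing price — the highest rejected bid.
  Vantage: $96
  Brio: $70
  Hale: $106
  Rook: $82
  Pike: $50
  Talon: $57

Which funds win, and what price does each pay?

Sorting: 106 (Hale), 96 (Vantage), 82 (Rook), 70 (Brio), …
Top 2: Hale, Vantage.
Highest unsuccessful bid: $82 → clearing price.

Hale, Vantage; each pays $82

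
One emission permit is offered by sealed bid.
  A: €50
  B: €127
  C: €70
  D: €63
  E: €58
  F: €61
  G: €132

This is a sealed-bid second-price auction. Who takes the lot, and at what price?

Sorting bids: 132 (G) > 127 (B) > 70 (C) > 63 (D) > 61 (F) > 58 (E) > …
Second-price: G pays B's bid of €127.

G pays €127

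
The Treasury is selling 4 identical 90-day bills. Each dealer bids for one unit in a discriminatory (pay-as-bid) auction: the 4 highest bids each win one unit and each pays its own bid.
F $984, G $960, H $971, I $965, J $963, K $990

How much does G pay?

Bids ranked high→low: 990 (K), 984 (F), 971 (H), 965 (I), 963 (J), 960 (G)
Winners (4 units): K, F, H, I.
G does not win → $0.

G pays $0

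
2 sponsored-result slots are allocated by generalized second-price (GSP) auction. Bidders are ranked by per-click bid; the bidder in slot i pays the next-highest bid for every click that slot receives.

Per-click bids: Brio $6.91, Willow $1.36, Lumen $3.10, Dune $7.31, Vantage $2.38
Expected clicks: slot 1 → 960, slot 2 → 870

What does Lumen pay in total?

Ranked by bid: $7.31 (Dune) > $6.91 (Brio) > $3.10 (Lumen) > …
Lumen ranks below slot 2 → no slot, pays nothing.

Lumen pays $0.00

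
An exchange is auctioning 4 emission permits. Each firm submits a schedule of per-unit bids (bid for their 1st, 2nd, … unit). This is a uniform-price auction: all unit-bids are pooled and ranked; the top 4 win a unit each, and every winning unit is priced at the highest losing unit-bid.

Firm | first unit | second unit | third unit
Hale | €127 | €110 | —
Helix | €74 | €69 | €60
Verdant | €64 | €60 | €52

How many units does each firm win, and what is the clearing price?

All unit-bids, highest first — top 4: 127 (Hale-1), 110 (Hale-2), 74 (Helix-1), 69 (Helix-2)
The (k+1)-th unit-bid is €64.
Allocation: Hale 2, Helix 2.

Hale 2, Helix 2; clearing price €64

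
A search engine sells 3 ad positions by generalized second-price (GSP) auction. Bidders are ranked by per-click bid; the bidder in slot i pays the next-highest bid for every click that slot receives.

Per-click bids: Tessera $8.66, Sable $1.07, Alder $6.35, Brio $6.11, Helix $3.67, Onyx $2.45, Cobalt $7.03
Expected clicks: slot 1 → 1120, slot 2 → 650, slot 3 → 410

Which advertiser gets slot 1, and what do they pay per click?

Tessera; $7.03 per click

Ranked by bid: $8.66 (Tessera) > $7.03 (Cobalt) > $6.35 (Alder) > $6.11 (Brio) > …
Slot 1 goes to the first-ranked bidder, Tessera, who pays the next bid down: $7.03/click.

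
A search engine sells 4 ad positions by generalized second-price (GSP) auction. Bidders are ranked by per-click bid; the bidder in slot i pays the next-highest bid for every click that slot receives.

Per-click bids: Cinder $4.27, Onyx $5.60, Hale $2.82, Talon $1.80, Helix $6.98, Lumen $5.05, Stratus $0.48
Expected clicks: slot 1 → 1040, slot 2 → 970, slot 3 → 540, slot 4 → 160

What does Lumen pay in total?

Lumen pays $2305.80

Ranked by bid: $6.98 (Helix) > $5.60 (Onyx) > $5.05 (Lumen) > $4.27 (Cinder) > $2.82 (Hale) > …
Lumen holds slot 3 → pays next bid $4.27 × 540 clicks = $2305.80.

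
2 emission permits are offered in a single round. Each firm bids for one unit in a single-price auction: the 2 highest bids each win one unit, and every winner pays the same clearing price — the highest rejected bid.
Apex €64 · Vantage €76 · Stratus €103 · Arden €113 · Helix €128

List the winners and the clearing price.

Sorting: 128 (Helix), 113 (Arden), 103 (Stratus), 76 (Vantage), …
Top 2: Helix, Arden.
First losing bid is Stratus's €103, which sets the uniform price.

Helix, Arden; each pays €103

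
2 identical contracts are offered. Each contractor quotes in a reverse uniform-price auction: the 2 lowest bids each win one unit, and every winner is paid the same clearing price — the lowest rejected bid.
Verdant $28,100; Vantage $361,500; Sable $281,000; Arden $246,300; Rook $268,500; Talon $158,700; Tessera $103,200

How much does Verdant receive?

Verdant is paid $158,700

Bids ranked low→high: 28,100 (Verdant), 103,200 (Tessera), 158,700 (Talon), 246,300 (Arden), …
Lowest 2: Verdant, Tessera.
Lowest unsuccessful bid: $158,700 → clearing price.
Verdant wins → is paid $158,700.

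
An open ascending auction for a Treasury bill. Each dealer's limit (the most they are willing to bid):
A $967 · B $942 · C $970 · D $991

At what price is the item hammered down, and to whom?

Limits ranked: 991 (D) > 970 (C) > 967 (A) > 942 (B)
C is the last rival to drop out, at $970; D remains and wins at that price.

D wins at $970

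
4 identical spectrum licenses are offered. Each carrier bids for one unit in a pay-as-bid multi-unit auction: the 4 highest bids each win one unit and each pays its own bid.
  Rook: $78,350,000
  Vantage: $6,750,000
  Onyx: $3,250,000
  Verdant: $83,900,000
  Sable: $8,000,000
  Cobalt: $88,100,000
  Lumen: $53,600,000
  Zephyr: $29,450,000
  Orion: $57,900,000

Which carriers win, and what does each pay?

Sorting: 88,100,000 (Cobalt), 83,900,000 (Verdant), 78,350,000 (Rook), 57,900,000 (Orion), 53,600,000 (Lumen), 29,450,000 (Zephyr), …
The 4 highest are Cobalt, Verdant, Rook, Orion.
Each winner pays its own bid: Cobalt $88,100,000, Verdant $83,900,000, Rook $78,350,000, Orion $57,900,000.

Cobalt $88,100,000, Verdant $83,900,000, Rook $78,350,000, Orion $57,900,000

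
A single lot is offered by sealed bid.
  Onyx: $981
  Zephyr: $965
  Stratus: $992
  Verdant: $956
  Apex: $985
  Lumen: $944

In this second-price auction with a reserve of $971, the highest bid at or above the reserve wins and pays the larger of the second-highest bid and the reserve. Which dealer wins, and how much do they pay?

Stratus pays $985

Bids ranked: 992 (Stratus) > 985 (Apex) > 981 (Onyx) > 965 (Zephyr) > 956 (Verdant) > 944 (Lumen)
Highest eligible bid: Stratus at $992.
Second-highest bid $985 exceeds the reserve $971 → payment $985.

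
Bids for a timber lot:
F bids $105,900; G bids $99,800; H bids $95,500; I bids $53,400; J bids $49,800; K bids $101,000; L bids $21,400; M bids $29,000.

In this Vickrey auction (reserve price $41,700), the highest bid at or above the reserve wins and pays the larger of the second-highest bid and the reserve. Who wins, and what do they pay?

F pays $101,000

Sorting bids: 105,900 (F) > 101,000 (K) > 99,800 (G) > 95,500 (H) > 53,400 (I) > 49,800 (J) > …
Highest eligible bid: F at $105,900.
max(second-highest $101,000, reserve $41,700) = $101,000; the reserve does not bind.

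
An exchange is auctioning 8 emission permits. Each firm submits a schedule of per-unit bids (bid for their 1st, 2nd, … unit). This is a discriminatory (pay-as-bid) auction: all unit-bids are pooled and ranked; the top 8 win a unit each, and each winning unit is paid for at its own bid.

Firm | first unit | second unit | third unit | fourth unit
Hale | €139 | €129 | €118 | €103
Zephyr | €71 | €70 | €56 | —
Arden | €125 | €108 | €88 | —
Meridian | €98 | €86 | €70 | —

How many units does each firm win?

Arden 3, Hale 4, Meridian 1

Merging the schedules and taking the best 8: 139 (Hale-1), 129 (Hale-2), 125 (Arden-1), 118 (Hale-3), 108 (Arden-2), 103 (Hale-4), 98 (Meridian-1), 88 (Arden-3)
Next rejected bid: €86 (not a price — pay-as-bid).
Allocation: Arden 3, Hale 4, Meridian 1.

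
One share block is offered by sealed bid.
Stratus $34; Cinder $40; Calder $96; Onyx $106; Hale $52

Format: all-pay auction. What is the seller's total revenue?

Total revenue: $328

Bids ranked: 106 (Onyx) > 96 (Calder) > 52 (Hale) > 40 (Cinder) > 34 (Stratus)
Every bidder forfeits their bid regardless of winning.
Revenue = 34 + 40 + 96 + 106 + 52 = $328.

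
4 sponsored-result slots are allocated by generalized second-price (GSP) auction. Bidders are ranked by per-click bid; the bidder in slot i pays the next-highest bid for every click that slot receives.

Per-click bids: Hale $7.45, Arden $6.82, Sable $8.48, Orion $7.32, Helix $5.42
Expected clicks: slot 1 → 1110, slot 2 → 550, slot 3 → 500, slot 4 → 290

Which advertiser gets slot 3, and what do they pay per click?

Orion; $6.82 per click

Ranked by bid: $8.48 (Sable) > $7.45 (Hale) > $7.32 (Orion) > $6.82 (Arden) > $5.42 (Helix)
Slot 3 goes to the third-ranked bidder, Orion, who pays the next bid down: $6.82/click.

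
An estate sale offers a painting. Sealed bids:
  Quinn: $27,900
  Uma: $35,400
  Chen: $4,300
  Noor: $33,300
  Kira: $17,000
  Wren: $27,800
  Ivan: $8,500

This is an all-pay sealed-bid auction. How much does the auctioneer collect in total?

Bids ranked: 35,400 (Uma) > 33,300 (Noor) > 27,900 (Quinn) > 27,800 (Wren) > 17,000 (Kira) > 8,500 (Ivan) > …
Every bidder forfeits their bid regardless of winning.
Revenue = 27,900 + 35,400 + 4,300 + 33,300 + 17,000 + 27,800 + 8,500 = $154,200.

Total revenue: $154,200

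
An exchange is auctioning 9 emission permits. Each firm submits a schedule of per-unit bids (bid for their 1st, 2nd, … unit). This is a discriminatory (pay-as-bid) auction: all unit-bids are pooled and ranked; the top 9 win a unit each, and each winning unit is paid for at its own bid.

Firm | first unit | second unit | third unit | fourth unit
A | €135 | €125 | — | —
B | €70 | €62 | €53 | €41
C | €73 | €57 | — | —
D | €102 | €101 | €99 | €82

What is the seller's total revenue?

Total revenue: €849

All unit-bids, highest first — top 9: 135 (A-1), 125 (A-2), 102 (D-1), 101 (D-2), 99 (D-3), 82 (D-4), 73 (C-1), 70 (B-1), 62 (B-2)
Next rejected bid: €57 (not a price — pay-as-bid).
Each winning unit pays its own bid.
Revenue = 135 + 125 + 102 + 101 + 99 + 82 + 73 + 70 + 62 = €849.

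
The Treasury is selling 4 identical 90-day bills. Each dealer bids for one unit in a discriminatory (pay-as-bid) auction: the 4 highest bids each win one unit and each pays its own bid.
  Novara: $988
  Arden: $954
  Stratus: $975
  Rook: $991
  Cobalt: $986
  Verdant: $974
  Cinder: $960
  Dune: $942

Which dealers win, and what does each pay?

Rook $991, Novara $988, Cobalt $986, Stratus $975

Ordering the bids: 991 (Rook), 988 (Novara), 986 (Cobalt), 975 (Stratus), 974 (Verdant), 960 (Cinder), …
Winners (4 units): Rook, Novara, Cobalt, Stratus.
Each winner pays its own bid: Rook $991, Novara $988, Cobalt $986, Stratus $975.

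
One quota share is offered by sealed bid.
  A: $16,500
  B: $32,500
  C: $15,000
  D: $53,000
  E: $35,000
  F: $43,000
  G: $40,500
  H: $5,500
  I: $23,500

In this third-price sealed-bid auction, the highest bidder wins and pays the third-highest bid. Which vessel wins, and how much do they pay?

D pays $40,500

Bids ranked: 53,000 (D) > 43,000 (F) > 40,500 (G) > 35,000 (E) > 32,500 (B) > 23,500 (I) > …
D is highest; pays the third-highest bid, $40,500.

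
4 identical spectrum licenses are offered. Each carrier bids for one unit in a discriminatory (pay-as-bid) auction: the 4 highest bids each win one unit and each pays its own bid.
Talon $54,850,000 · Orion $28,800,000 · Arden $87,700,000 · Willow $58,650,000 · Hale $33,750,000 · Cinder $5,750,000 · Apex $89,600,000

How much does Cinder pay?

Sorting: 89,600,000 (Apex), 87,700,000 (Arden), 58,650,000 (Willow), 54,850,000 (Talon), 33,750,000 (Hale), 28,800,000 (Orion), …
Winners (4 units): Apex, Arden, Willow, Talon.
Cinder does not win → $0.

Cinder pays $0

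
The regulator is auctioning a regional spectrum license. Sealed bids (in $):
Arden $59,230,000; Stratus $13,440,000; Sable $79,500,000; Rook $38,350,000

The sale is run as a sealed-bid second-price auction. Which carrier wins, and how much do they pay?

Sable pays $59,230,000

Bids in order: 79,500,000 (Sable) > 59,230,000 (Arden) > 38,350,000 (Rook) > 13,440,000 (Stratus)
Second-price: Sable pays Arden's bid of $59,230,000.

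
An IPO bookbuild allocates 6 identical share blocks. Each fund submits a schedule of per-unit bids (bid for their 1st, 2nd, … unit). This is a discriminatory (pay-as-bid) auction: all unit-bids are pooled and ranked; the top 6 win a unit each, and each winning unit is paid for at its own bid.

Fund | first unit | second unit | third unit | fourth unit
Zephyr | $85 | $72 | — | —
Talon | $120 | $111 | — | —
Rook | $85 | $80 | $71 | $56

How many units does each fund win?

Rook 2, Talon 2, Zephyr 2

All unit-bids, highest first — top 6: 120 (Talon-1), 111 (Talon-2), 85 (Zephyr-1), 85 (Rook-1), 80 (Rook-2), 72 (Zephyr-2)
Next rejected bid: $71 (not a price — pay-as-bid).
Allocation: Rook 2, Talon 2, Zephyr 2.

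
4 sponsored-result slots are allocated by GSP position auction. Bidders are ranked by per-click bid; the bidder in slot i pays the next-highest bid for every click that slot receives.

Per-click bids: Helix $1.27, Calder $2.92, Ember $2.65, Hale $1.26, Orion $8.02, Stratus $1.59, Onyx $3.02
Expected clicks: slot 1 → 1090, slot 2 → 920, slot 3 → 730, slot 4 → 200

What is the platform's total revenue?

Total revenue: $8230.70

Ranked by bid: $8.02 (Orion) > $3.02 (Onyx) > $2.92 (Calder) > $2.65 (Ember) > $1.59 (Stratus) > …
Slot 1: Orion pays $3.02 × 1090 = $3291.80
Slot 2: Onyx pays $2.92 × 920 = $2686.40
Slot 3: Calder pays $2.65 × 730 = $1934.50
Slot 4: Ember pays $1.59 × 200 = $318.00
Total = $8230.70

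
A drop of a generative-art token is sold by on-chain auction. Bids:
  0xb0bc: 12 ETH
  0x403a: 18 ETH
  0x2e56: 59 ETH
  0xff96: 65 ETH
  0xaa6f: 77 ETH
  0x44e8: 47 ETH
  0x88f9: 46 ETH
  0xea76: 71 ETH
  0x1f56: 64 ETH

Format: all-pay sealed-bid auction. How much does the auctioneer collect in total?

All-pay sealed-bid auction: the highest bidder wins the item, but every bidder pays their own bid.
Bids ranked: 77 (0xaa6f) > 71 (0xea76) > 65 (0xff96) > 64 (0x1f56) > 59 (0x2e56) > 47 (0x44e8) > …
Every bidder forfeits their bid regardless of winning.
Revenue = 12 + 18 + 59 + 65 + 77 + 47 + 46 + 71 + 64 = 459 ETH.

Total revenue: 459 ETH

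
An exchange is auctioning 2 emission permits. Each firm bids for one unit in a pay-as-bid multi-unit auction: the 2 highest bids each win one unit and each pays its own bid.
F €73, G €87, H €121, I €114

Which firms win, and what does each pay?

Sorting: 121 (H), 114 (I), 87 (G), 73 (F)
Top 2: H, I.
Each winner pays its own bid: H €121, I €114.

H €121, I €114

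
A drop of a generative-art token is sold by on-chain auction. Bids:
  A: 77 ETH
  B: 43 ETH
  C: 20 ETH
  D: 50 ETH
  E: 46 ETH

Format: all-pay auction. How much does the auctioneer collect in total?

Bids in order: 77 (A) > 50 (D) > 46 (E) > 43 (B) > 20 (C)
A wins with the top bid; all bids are sunk regardless.
Every bidder forfeits their bid regardless of winning.
Revenue = 77 + 43 + 20 + 50 + 46 = 236 ETH.

Total revenue: 236 ETH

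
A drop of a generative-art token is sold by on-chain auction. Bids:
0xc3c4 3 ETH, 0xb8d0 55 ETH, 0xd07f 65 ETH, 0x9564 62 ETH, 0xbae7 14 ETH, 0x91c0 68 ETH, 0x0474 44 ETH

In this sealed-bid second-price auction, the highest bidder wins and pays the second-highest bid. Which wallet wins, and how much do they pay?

Bids in order: 68 (0x91c0) > 65 (0xd07f) > 62 (0x9564) > 55 (0xb8d0) > 44 (0x0474) > 14 (0xbae7) > …
Second-price: 0x91c0 pays 0xd07f's bid of 65 ETH.

0x91c0 pays 65 ETH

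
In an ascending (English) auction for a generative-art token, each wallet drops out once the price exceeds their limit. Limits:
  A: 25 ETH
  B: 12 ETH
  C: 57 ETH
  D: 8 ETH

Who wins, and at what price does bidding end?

Limits ranked: 57 (C) > 25 (A) > 12 (B) > 8 (D)
Bidding ends when A exits at 25 ETH; C takes it.

C wins at 25 ETH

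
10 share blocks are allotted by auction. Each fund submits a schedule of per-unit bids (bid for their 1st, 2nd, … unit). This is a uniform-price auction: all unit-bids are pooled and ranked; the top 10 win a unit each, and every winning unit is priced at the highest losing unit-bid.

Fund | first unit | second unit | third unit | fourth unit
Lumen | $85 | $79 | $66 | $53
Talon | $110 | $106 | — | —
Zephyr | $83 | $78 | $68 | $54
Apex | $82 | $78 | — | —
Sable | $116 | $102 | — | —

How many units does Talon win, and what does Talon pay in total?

Talon: 2 units, pays $136

Pooled unit-bids ranked (top 10): 116 (Sable-1), 110 (Talon-1), 106 (Talon-2), 102 (Sable-2), 85 (Lumen-1), 83 (Zephyr-1), 82 (Apex-1), 79 (Lumen-2), 78 (Zephyr-2), 78 (Apex-2)
First bid not allocated: $68.
Talon wins 2 unit(s) at $68 each.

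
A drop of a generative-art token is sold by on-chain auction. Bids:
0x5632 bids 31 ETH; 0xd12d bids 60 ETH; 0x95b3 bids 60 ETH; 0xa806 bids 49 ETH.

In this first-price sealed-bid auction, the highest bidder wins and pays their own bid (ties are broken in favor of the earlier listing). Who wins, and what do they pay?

0xd12d pays 60 ETH

Bids in order: 60 (0xd12d) > 60 (0x95b3) > 49 (0xa806) > 31 (0x5632)
0xd12d and 0x95b3 tie at 60 ETH; tie-break gives it to 0xd12d.
0xd12d has the highest bid and pays exactly that: 60 ETH.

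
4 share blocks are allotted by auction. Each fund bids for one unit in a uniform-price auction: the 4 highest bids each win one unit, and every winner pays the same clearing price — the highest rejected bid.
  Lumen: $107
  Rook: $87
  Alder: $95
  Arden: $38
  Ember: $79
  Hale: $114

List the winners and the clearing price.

Hale, Lumen, Alder, Rook; each pays $79

Bids ranked high→low: 114 (Hale), 107 (Lumen), 95 (Alder), 87 (Rook), 79 (Ember), 38 (Arden)
Winners (4 units): Hale, Lumen, Alder, Rook.
Highest unsuccessful bid: $79 → clearing price.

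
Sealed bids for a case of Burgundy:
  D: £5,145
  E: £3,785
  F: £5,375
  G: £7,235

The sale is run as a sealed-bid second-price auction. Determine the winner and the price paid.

G pays £5,375

Sorting bids: 7,235 (G) > 5,375 (F) > 5,145 (D) > 3,785 (E)
G is highest; pays the second-highest bid, £5,375.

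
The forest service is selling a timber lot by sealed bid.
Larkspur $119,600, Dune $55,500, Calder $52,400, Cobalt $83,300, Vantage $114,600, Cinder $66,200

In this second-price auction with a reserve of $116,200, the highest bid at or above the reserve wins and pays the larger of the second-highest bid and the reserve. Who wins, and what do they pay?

Rule: the highest bid at or above the reserve wins and pays the larger of the second-highest bid and the reserve.
Bids in order: 119,600 (Larkspur) > 114,600 (Vantage) > 83,300 (Cobalt) > 66,200 (Cinder) > 55,500 (Dune) > 52,400 (Calder)
Highest eligible bid: Larkspur at $119,600.
max(second-highest $114,600, reserve $116,200) = $116,200.

Larkspur pays $116,200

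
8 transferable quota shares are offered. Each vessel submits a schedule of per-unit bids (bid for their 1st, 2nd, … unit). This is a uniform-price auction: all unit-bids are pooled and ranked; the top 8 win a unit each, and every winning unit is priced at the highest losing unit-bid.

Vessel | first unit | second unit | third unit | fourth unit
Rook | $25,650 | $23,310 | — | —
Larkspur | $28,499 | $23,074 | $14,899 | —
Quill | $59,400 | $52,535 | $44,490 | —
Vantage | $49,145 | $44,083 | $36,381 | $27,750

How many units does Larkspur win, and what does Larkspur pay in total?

Larkspur: 1 unit, pays $25,650

All unit-bids, highest first — top 8: 59,400 (Quill-1), 52,535 (Quill-2), 49,145 (Vantage-1), 44,490 (Quill-3), 44,083 (Vantage-2), 36,381 (Vantage-3), 28,499 (Larkspur-1), 27,750 (Vantage-4)
The (k+1)-th unit-bid is $25,650.
Larkspur wins 1 unit(s) at $25,650 each.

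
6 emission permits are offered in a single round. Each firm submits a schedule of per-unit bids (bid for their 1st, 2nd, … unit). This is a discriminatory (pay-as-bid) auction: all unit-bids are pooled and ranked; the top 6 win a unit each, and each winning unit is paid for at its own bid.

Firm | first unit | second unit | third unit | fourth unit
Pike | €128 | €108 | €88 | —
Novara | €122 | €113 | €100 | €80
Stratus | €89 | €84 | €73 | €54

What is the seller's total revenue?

Total revenue: €660

Pooled unit-bids ranked (top 6): 128 (Pike-1), 122 (Novara-1), 113 (Novara-2), 108 (Pike-2), 100 (Novara-3), 89 (Stratus-1)
Next rejected bid: €88 (not a price — pay-as-bid).
Each winning unit pays its own bid.
Revenue = 128 + 122 + 113 + 108 + 100 + 89 = €660.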